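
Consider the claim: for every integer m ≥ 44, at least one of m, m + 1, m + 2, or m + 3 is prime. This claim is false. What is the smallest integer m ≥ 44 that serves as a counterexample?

A counterexample is any integer m ≥ 44 such that m, m + 1, m + 2, m + 3 are all composite; we check each in order.
For m = 44, 45, 46, 47 the conclusion holds.
m = 48: 48 = 2 × 24; 49 = 7 × 7; 50 = 2 × 25; 51 = 3 × 17 — all composite.
So m = 48 is the smallest counterexample.

m = 48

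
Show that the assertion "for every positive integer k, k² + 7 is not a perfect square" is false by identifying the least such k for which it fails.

k = 3

For k = 1, 2 the conclusion holds.
k = 3: 3² + 7 = 16 = 4², a perfect square.
So k = 3 is the smallest counterexample.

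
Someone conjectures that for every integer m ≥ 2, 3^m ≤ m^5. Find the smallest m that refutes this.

A counterexample is any integer m ≥ 2 such that 3^m > m^5; we check each in order.
For m = 2, 3, 4, 5, 6, 7, 8, 9, 10 the conclusion holds.
m = 11: 3^m = 177147 and m^5 = 161051, so 177147 > 161051.

m = 11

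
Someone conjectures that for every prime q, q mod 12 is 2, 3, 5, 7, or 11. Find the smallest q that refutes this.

A counterexample is any prime q such that the claim fails; we check each in order.
For q = 2, 3, 5, 7, 11 the conclusion holds.
q = 13: 13 mod 12 = 1 — not in {2, 3, 5, 7, 11}.

q = 13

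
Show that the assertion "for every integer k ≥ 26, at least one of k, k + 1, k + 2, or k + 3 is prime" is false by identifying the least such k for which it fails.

Check each integer k ≥ 26 in order until k, k + 1, k + 2, k + 3 are all composite.
The first 6 eligible values, up to k = 31, all satisfy the conclusion.
k = 32: 32 = 2 × 16; 33 = 3 × 11; 34 = 2 × 17; 35 = 5 × 7 — all composite.
So k = 32 is the smallest counterexample.

k = 32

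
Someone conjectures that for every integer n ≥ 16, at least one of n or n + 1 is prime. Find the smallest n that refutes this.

A counterexample is any integer n ≥ 16 such that n, n + 1 are both composite; we check each in order.
The first 4 eligible values, up to n = 19, all satisfy the conclusion.
n = 20: 20 = 2 × 10; 21 = 3 × 7 — both composite.

n = 20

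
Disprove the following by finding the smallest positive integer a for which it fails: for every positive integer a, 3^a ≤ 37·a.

We need the least positive integer a for which 3^a > 37·a.
For a = 1, 2, 3, 4 the conclusion holds.
a = 5: 3^a = 243 and 37·a = 185, so 243 > 185.
Thus a = 5 disproves the claim, and no smaller a works.

a = 5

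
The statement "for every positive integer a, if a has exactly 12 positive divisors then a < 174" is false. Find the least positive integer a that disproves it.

a = 198

Check each positive integer a in order until a has exactly 12 positive divisors but the claim fails.
For a = 60, 72, 84, 90, …, 150, 156, 160 the conclusion holds.
a = 198: τ(198) = 12; 198 ≥ 174.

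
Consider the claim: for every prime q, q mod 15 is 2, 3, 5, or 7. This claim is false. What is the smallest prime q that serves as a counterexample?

q = 11

For q = 2, 3, 5, 7 the conclusion holds.
q = 11: 11 mod 15 = 11 — not in {2, 3, 5, 7}.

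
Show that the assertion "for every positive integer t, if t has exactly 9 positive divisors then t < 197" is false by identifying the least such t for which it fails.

t = 225

t = 36: τ(36) = 9; 36 < 197.
t = 100: τ(100) = 9; 100 < 197.
t = 196: τ(196) = 9; 196 < 197.
t = 225: τ(225) = 9; 225 ≥ 197.
So t = 225 is the smallest counterexample.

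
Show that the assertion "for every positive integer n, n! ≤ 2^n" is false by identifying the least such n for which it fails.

A counterexample is any positive integer n such that n! > 2^n; we check each in order.
For n = 1, 2, 3 the conclusion holds.
n = 4: n! = 24 and 2^n = 16, so 24 > 16.

n = 4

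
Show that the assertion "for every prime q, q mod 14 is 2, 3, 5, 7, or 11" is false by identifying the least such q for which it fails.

We need the least prime q for which the claim fails.
For q = 2, 3, 5, 7, 11 the conclusion holds.
q = 13: 13 mod 14 = 13 — not in {2, 3, 5, 7, 11}.

q = 13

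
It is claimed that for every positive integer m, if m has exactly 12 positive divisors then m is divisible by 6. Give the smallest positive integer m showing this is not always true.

m = 140

We need the least positive integer m for which m has exactly 12 positive divisors but m is not divisible by 6.
The first 8 eligible values, up to m = 132, all satisfy the conclusion.
m = 140: τ(140) = 12; 140 mod 6 = 2.
So m = 140 is the smallest counterexample.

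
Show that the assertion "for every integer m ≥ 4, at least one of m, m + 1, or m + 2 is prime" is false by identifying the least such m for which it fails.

m = 8

We need the least integer m ≥ 4 for which m, m + 1, m + 2 are all composite.
For m = 4, 5, 6, 7 the conclusion holds.
m = 8: 8 = 2 × 4; 9 = 3 × 3; 10 = 2 × 5 — all composite.
Thus m = 8 disproves the claim, and no smaller m works.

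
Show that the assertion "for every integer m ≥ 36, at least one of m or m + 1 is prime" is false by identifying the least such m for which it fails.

A counterexample is any integer m ≥ 36 such that m, m + 1 are both composite; we check each in order.
For m = 36, 37 the conclusion holds.
m = 38: 38 = 2 × 19; 39 = 3 × 13 — both composite.

m = 38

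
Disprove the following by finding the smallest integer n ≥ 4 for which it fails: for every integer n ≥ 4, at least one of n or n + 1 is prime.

Check each integer n ≥ 4 in order until n, n + 1 are both composite.
n = 4: 5 is prime.
n = 5: 5 is prime.
n = 6: 7 is prime.
n = 7: 7 is prime.
n = 8: 8 = 2 × 4; 9 = 3 × 3 — both composite.
Thus n = 8 disproves the claim, and no smaller n works.

n = 8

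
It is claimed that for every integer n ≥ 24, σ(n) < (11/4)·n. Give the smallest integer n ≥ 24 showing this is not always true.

n = 60

For n = 24, 25, 26, 27, …, 57, 58, 59 the conclusion holds.
n = 60: σ(60) = 168; 168 ≥ 165.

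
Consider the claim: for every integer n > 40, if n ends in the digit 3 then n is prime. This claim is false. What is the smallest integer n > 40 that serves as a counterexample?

n = 63

Check each integer n > 40 in order until n ends in the digit 3 but n is not prime.
For n = 43, 53 the conclusion holds.
n = 63: 63 ends in 3; 63 = 3 × 21, composite.
Thus n = 63 disproves the claim, and no smaller n works.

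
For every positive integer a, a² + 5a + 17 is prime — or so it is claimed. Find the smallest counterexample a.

The first 7 eligible values, up to a = 7, all satisfy the conclusion.
a = 8: a² + 5a + 17 = 121 = 11 × 11, composite.
Thus a = 8 disproves the claim, and no smaller a works.

a = 8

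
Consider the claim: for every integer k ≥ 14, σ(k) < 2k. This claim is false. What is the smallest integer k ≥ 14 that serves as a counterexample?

We need the least integer k ≥ 14 for which the claim fails.
For k = 14, 15, 16, 17 the conclusion holds.
k = 18: σ(18) = 39; 39 ≥ 36.

k = 18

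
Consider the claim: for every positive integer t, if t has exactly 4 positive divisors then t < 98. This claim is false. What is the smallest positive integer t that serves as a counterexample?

A counterexample is any positive integer t such that t has exactly 4 positive divisors but the claim fails; we check each in order.
For t = 6, 8, 10, 14, …, 93, 94, 95 the conclusion holds.
t = 106: τ(106) = 4; 106 ≥ 98.
Thus t = 106 disproves the claim, and no smaller t works.

t = 106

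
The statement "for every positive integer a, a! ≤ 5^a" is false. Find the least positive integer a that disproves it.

a = 12

We need the least positive integer a for which a! > 5^a.
The first 11 eligible values, up to a = 11, all satisfy the conclusion.
a = 12: a! = 479001600 and 5^a = 244140625, so 479001600 > 244140625.
So a = 12 is the smallest counterexample.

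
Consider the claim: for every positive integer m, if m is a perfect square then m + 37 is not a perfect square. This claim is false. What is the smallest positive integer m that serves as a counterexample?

m = 324

For m = 1, 4, 9, 16, …, 225, 256, 289 the conclusion holds.
m = 324: 324 = 18² and 324 + 37 = 361 = 19².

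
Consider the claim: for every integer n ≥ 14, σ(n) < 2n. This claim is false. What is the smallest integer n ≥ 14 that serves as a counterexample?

Check each integer n ≥ 14 in order until the claim fails.
For n = 14, 15, 16, 17 the conclusion holds.
n = 18: σ(18) = 39; 39 ≥ 36.
Thus n = 18 disproves the claim, and no smaller n works.

n = 18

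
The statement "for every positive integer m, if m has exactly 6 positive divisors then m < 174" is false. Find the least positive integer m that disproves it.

m = 175

A counterexample is any positive integer m such that m has exactly 6 positive divisors but the claim fails; we check each in order.
For m = 12, 18, 20, 28, …, 164, 171, 172 the conclusion holds.
m = 175: τ(175) = 6; 175 ≥ 174.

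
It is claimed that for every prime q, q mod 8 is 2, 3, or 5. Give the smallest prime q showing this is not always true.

q = 7

We need the least prime q for which the claim fails.
q = 2: 2 mod 8 = 2.
q = 3: 3 mod 8 = 3.
q = 5: 5 mod 8 = 5.
q = 7: 7 mod 8 = 7 — not in {2, 3, 5}.
So q = 7 is the smallest counterexample.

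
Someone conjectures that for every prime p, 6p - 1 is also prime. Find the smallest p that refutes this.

p = 11

We need the least prime p for which 6p - 1 is not prime.
p = 2: 6p - 1 = 11, prime.
p = 3: 6p - 1 = 17, prime.
p = 5: 6p - 1 = 29, prime.
p = 7: 6p - 1 = 41, prime.
p = 11: 6p - 1 = 65 = 5 × 13, not prime.
So p = 11 is the smallest counterexample.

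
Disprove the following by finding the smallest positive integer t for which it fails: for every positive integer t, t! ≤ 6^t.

For t = 1, 2, 3, 4, …, 11, 12, 13 the conclusion holds.
t = 14: t! = 87178291200 and 6^t = 78364164096, so 87178291200 > 78364164096.

t = 14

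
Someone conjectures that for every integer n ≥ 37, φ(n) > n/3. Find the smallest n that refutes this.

n = 42

A counterexample is any integer n ≥ 37 such that the claim fails; we check each in order.
n = 37: φ(37) = 36 and 37/3 = 37/3, so φ(37) > 37/3.
n = 38: φ(38) = 18 and 38/3 = 38/3, so φ(38) > 38/3.
n = 39: φ(39) = 24 and 39/3 = 13, so φ(39) > 39/3.
n = 40: φ(40) = 16 and 40/3 = 40/3, so φ(40) > 40/3.
n = 41: φ(41) = 40 and 41/3 = 41/3, so φ(41) > 41/3.
n = 42: φ(42) = 12 and 42/3 = 14, so φ(42) ≤ 42/3.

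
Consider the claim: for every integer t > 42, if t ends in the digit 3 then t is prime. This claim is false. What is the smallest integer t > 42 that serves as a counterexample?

Check each integer t > 42 in order until t ends in the digit 3 but t is not prime.
For t = 43, 53 the conclusion holds.
t = 63: 63 ends in 3; 63 = 3 × 21, composite.

t = 63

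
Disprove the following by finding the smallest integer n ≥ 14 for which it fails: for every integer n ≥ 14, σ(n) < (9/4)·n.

For n = 14, 15, 16, 17, 18, 19, 20, 21, 22, 23 the conclusion holds.
n = 24: σ(24) = 60; 60 ≥ 54.
So n = 24 is the smallest counterexample.

n = 24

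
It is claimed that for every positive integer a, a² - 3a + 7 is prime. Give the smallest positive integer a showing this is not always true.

a = 6

A counterexample is any positive integer a such that a² - 3a + 7 is not prime; we check each in order.
The first 5 eligible values, up to a = 5, all satisfy the conclusion.
a = 6: a² - 3a + 7 = 25 = 5 × 5, composite.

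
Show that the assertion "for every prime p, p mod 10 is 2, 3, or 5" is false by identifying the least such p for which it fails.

A counterexample is any prime p such that the claim fails; we check each in order.
p = 2: 2 mod 10 = 2.
p = 3: 3 mod 10 = 3.
p = 5: 5 mod 10 = 5.
p = 7: 7 mod 10 = 7 — not in {2, 3, 5}.
Hence p = 7 is a counterexample.

p = 7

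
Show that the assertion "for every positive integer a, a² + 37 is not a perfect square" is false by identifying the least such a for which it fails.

We need the least positive integer a for which a² + 37 is a perfect square.
For a = 1, 2, 3, 4, …, 15, 16, 17 the conclusion holds.
a = 18: 18² + 37 = 361 = 19², a perfect square.

a = 18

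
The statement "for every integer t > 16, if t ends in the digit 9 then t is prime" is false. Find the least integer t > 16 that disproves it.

t = 19: 19 ends in 9 and is prime.
t = 29: 29 ends in 9 and is prime.
t = 39: 39 ends in 9; 39 = 3 × 13, composite.
Thus t = 39 disproves the claim, and no smaller t works.

t = 39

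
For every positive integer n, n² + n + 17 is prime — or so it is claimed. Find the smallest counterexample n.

For n = 1, 2, 3, 4, …, 13, 14, 15 the conclusion holds.
n = 16: n² + n + 17 = 289 = 17 × 17, composite.
Thus n = 16 disproves the claim, and no smaller n works.

n = 16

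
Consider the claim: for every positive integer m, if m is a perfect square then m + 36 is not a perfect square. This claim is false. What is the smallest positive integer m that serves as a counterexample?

m = 64

For m = 1, 4, 9, 16, 25, 36, 49 the conclusion holds.
m = 64: 64 = 8² and 64 + 36 = 100 = 10².
Thus m = 64 disproves the claim, and no smaller m works.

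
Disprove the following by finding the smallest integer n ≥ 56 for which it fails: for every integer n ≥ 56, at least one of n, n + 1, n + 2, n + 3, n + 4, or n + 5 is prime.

Check each integer n ≥ 56 in order until n, n + 1, n + 2, n + 3, n + 4, n + 5 are all composite.
The first 34 eligible values, up to n = 89, all satisfy the conclusion.
n = 90: 90 = 2 × 45; 91 = 7 × 13; 92 = 2 × 46; 93 = 3 × 31; 94 = 2 × 47; 95 = 5 × 19 — all composite.
Thus n = 90 disproves the claim, and no smaller n works.

n = 90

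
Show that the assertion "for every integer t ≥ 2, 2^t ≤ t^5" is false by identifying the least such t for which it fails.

t = 23

Check each integer t ≥ 2 in order until 2^t > t^5.
For t = 2, 3, 4, 5, …, 20, 21, 22 the conclusion holds.
t = 23: 2^t = 8388608 and t^5 = 6436343, so 8388608 > 6436343.
So t = 23 is the smallest counterexample.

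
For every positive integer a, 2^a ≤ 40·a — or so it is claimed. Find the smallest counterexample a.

a = 9

a = 1: 2^a = 2 and 40·a = 40, so 2 ≤ 40.
a = 2: 2^a = 4 and 40·a = 80, so 4 ≤ 80.
a = 3: 2^a = 8 and 40·a = 120, so 8 ≤ 120.
a = 4: 2^a = 16 and 40·a = 160, so 16 ≤ 160.
a = 5: 2^a = 32 and 40·a = 200, so 32 ≤ 200.
a = 6: 2^a = 64 and 40·a = 240, so 64 ≤ 240.
a = 7: 2^a = 128 and 40·a = 280, so 128 ≤ 280.
a = 8: 2^a = 256 and 40·a = 320, so 256 ≤ 320.
a = 9: 2^a = 512 and 40·a = 360, so 512 > 360.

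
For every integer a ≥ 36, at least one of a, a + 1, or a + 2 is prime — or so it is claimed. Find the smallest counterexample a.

For a = 36, 37 the conclusion holds.
a = 38: 38 = 2 × 19; 39 = 3 × 13; 40 = 2 × 20 — all composite.
So a = 38 is the smallest counterexample.

a = 38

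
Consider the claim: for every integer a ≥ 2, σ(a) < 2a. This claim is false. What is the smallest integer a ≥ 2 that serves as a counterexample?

a = 6

The first 4 eligible values, up to a = 5, all satisfy the conclusion.
a = 6: σ(6) = 12; 12 ≥ 12.
Hence a = 6 is a counterexample.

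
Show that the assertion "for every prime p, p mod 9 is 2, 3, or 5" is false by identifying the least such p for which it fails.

For p = 2, 3, 5 the conclusion holds.
p = 7: 7 mod 9 = 7 — not in {2, 3, 5}.
Thus p = 7 disproves the claim, and no smaller p works.

p = 7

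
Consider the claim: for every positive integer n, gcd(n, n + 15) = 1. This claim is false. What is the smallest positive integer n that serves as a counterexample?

n = 3

We need the least positive integer n for which gcd(n, n + 15) > 1.
For n = 1, 2 the conclusion holds.
n = 3: gcd(3, 18) = 3.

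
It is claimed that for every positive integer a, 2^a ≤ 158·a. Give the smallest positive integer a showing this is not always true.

For a = 1, 2, 3, 4, 5, 6, 7, 8, 9, 10 the conclusion holds.
a = 11: 2^a = 2048 and 158·a = 1738, so 2048 > 1738.
So a = 11 is the smallest counterexample.

a = 11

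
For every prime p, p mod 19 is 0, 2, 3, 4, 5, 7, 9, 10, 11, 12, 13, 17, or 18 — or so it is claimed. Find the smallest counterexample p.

p = 53

A counterexample is any prime p such that the claim fails; we check each in order.
The first 15 eligible values, up to p = 47, all satisfy the conclusion.
p = 53: 53 mod 19 = 15 — not in {0, 2, 3, 4, 5, 7, 9, 10, 11, 12, 13, 17, 18}.
Thus p = 53 disproves the claim, and no smaller p works.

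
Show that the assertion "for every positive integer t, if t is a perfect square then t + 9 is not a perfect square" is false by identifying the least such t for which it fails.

t = 16

Check each positive integer t in order until t is a perfect square but t + 9 is a perfect square.
t = 1: 1 + 9 = 10, not a perfect square.
t = 4: 4 + 9 = 13, not a perfect square.
t = 9: 9 + 9 = 18, not a perfect square.
t = 16: 16 = 4² and 16 + 9 = 25 = 5².
Thus t = 16 disproves the claim, and no smaller t works.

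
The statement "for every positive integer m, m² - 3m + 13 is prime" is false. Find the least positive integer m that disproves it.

m = 12

We need the least positive integer m for which m² - 3m + 13 is not prime.
For m = 1, 2, 3, 4, …, 9, 10, 11 the conclusion holds.
m = 12: m² - 3m + 13 = 121 = 11 × 11, composite.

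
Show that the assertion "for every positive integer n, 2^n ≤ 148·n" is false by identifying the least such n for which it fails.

n = 11

For n = 1, 2, 3, 4, 5, 6, 7, 8, 9, 10 the conclusion holds.
n = 11: 2^n = 2048 and 148·n = 1628, so 2048 > 1628.
Hence n = 11 is a counterexample.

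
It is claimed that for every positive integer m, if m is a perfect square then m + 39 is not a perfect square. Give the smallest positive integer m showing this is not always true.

m = 25

The first 4 eligible values, up to m = 16, all satisfy the conclusion.
m = 25: 25 = 5² and 25 + 39 = 64 = 8².
So m = 25 is the smallest counterexample.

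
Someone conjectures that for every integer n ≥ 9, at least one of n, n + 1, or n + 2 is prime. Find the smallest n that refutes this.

The first 5 eligible values, up to n = 13, all satisfy the conclusion.
n = 14: 14 = 2 × 7; 15 = 3 × 5; 16 = 2 × 8 — all composite.

n = 14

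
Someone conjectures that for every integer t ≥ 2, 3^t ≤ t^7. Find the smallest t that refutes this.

A counterexample is any integer t ≥ 2 such that 3^t > t^7; we check each in order.
The first 17 eligible values, up to t = 18, all satisfy the conclusion.
t = 19: 3^t = 1162261467 and t^7 = 893871739, so 1162261467 > 893871739.
Thus t = 19 disproves the claim, and no smaller t works.

t = 19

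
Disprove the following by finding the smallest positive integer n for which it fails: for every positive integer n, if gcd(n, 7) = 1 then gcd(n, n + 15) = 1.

We need the least positive integer n for which gcd(n, 7) = 1 but gcd(n, n + 15) > 1.
n = 1: gcd(1, 16) = 1.
n = 2: gcd(2, 17) = 1.
n = 3: gcd(3, 18) = 3.

n = 3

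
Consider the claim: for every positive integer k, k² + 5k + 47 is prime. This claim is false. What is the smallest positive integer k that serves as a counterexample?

We need the least positive integer k for which k² + 5k + 47 is not prime.
The first 37 eligible values, up to k = 37, all satisfy the conclusion.
k = 38: k² + 5k + 47 = 1681 = 41 × 41, composite.

k = 38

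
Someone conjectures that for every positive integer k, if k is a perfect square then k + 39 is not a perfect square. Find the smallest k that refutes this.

For k = 1, 4, 9, 16 the conclusion holds.
k = 25: 25 = 5² and 25 + 39 = 64 = 8².
Hence k = 25 is a counterexample.

k = 25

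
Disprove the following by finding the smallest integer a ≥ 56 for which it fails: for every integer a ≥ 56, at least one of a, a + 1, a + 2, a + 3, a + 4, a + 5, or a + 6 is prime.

a = 90

A counterexample is any integer a ≥ 56 such that a, a + 1, a + 2, a + 3, a + 4, a + 5, a + 6 are all composite; we check each in order.
The first 34 eligible values, up to a = 89, all satisfy the conclusion.
a = 90: 90 = 2 × 45; 91 = 7 × 13; 92 = 2 × 46; 93 = 3 × 31; 94 = 2 × 47; 95 = 5 × 19; 96 = 2 × 48 — all composite.
So a = 90 is the smallest counterexample.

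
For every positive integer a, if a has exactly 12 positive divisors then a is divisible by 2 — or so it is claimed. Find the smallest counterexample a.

a = 315

We need the least positive integer a for which a has exactly 12 positive divisors but a is not divisible by 2.
For a = 60, 72, 84, 90, …, 294, 306, 308 the conclusion holds.
a = 315: τ(315) = 12; 315 mod 2 = 1.
Thus a = 315 disproves the claim, and no smaller a works.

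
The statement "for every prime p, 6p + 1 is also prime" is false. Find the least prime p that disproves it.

p = 19

Check each prime p in order until 6p + 1 is not prime.
For p = 2, 3, 5, 7, 11, 13, 17 the conclusion holds.
p = 19: 6p + 1 = 115 = 5 × 23, not prime.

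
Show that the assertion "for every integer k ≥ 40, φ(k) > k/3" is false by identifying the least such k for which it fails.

k = 42

Check each integer k ≥ 40 in order until the claim fails.
For k = 40, 41 the conclusion holds.
k = 42: φ(42) = 12 and 42/3 = 14, so φ(42) ≤ 42/3.
So k = 42 is the smallest counterexample.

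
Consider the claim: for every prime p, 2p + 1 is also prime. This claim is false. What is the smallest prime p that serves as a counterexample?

p = 7

Check each prime p in order until 2p + 1 is not prime.
For p = 2, 3, 5 the conclusion holds.
p = 7: 2p + 1 = 15 = 3 × 5, not prime.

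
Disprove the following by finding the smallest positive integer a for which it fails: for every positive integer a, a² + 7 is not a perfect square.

a = 1: 1² + 7 = 8, not a perfect square.
a = 2: 2² + 7 = 11, not a perfect square.
a = 3: 3² + 7 = 16 = 4², a perfect square.
Hence a = 3 is a counterexample.

a = 3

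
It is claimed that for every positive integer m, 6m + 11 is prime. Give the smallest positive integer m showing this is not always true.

A counterexample is any positive integer m such that 6m + 11 is not prime; we check each in order.
For m = 1, 2, 3 the conclusion holds.
m = 4: 6m + 11 = 35 = 5 × 7, composite.
So m = 4 is the smallest counterexample.

m = 4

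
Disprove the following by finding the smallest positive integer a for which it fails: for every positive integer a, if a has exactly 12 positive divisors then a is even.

A counterexample is any positive integer a such that a has exactly 12 positive divisors but a is odd; we check each in order.
For a = 60, 72, 84, 90, …, 294, 306, 308 the conclusion holds.
a = 315: divisors of 315: 12 divisors; 315 is odd.

a = 315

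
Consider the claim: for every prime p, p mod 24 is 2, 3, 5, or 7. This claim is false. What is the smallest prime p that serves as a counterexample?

p = 11

Check each prime p in order until the claim fails.
The first 4 eligible values, up to p = 7, all satisfy the conclusion.
p = 11: 11 mod 24 = 11 — not in {2, 3, 5, 7}.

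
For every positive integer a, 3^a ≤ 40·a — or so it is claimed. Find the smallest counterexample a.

a = 5

A counterexample is any positive integer a such that 3^a > 40·a; we check each in order.
The first 4 eligible values, up to a = 4, all satisfy the conclusion.
a = 5: 3^a = 243 and 40·a = 200, so 243 > 200.
So a = 5 is the smallest counterexample.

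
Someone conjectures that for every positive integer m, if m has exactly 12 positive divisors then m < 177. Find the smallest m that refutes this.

Check each positive integer m in order until m has exactly 12 positive divisors but the claim fails.
For m = 60, 72, 84, 90, …, 150, 156, 160 the conclusion holds.
m = 198: τ(198) = 12; 198 ≥ 177.
Thus m = 198 disproves the claim, and no smaller m works.

m = 198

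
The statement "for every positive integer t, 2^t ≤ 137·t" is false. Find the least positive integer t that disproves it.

Check each positive integer t in order until 2^t > 137·t.
The first 10 eligible values, up to t = 10, all satisfy the conclusion.
t = 11: 2^t = 2048 and 137·t = 1507, so 2048 > 1507.
Hence t = 11 is a counterexample.

t = 11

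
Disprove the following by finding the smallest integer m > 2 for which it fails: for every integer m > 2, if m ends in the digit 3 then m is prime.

m = 33

m = 3: 3 ends in 3 and is prime.
m = 13: 13 ends in 3 and is prime.
m = 23: 23 ends in 3 and is prime.
m = 33: 33 ends in 3; 33 = 3 × 11, composite.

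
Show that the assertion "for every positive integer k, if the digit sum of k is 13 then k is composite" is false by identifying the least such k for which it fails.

k = 67

We need the least positive integer k for which the digit sum of k is 13 but k is prime.
For k = 49, 58 the conclusion holds.
k = 67: digit sum 13; 67 is prime, not composite.
Hence k = 67 is a counterexample.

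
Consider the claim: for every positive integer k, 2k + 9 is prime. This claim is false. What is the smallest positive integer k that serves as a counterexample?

k = 3

A counterexample is any positive integer k such that 2k + 9 is not prime; we check each in order.
For k = 1, 2 the conclusion holds.
k = 3: 2k + 9 = 15 = 3 × 5, composite.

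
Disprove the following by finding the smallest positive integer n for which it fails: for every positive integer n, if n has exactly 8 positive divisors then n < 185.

We need the least positive integer n for which n has exactly 8 positive divisors but the claim fails.
For n = 24, 30, 40, 42, …, 174, 182, 184 the conclusion holds.
n = 186: τ(186) = 8; 186 ≥ 185.
Thus n = 186 disproves the claim, and no smaller n works.

n = 186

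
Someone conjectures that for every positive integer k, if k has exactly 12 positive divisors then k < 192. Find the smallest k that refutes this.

Check each positive integer k in order until k has exactly 12 positive divisors but the claim fails.
The first 12 eligible values, up to k = 160, all satisfy the conclusion.
k = 198: τ(198) = 12; 198 ≥ 192.

k = 198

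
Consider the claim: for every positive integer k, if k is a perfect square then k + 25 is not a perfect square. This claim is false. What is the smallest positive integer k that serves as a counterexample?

k = 144

For k = 1, 4, 9, 16, …, 81, 100, 121 the conclusion holds.
k = 144: 144 = 12² and 144 + 25 = 169 = 13².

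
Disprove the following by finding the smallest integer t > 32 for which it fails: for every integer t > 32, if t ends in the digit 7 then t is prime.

t = 57

Check each integer t > 32 in order until t ends in the digit 7 but t is not prime.
t = 37: 37 ends in 7 and is prime.
t = 47: 47 ends in 7 and is prime.
t = 57: 57 ends in 7; 57 = 3 × 19, composite.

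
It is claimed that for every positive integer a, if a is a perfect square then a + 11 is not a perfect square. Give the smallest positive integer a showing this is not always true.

We need the least positive integer a for which a is a perfect square but a + 11 is a perfect square.
For a = 1, 4, 9, 16 the conclusion holds.
a = 25: 25 = 5² and 25 + 11 = 36 = 6².
Hence a = 25 is a counterexample.

a = 25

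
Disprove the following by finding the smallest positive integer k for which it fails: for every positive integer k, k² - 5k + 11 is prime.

k = 7

A counterexample is any positive integer k such that k² - 5k + 11 is not prime; we check each in order.
For k = 1, 2, 3, 4, 5, 6 the conclusion holds.
k = 7: k² - 5k + 11 = 25 = 5 × 5, composite.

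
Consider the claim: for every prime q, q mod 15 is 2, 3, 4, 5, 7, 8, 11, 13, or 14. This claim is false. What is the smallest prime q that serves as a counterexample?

We need the least prime q for which the claim fails.
For q = 2, 3, 5, 7, 11, 13, 17, 19, 23, 29 the conclusion holds.
q = 31: 31 mod 15 = 1 — not in {2, 3, 4, 5, 7, 8, 11, 13, 14}.

q = 31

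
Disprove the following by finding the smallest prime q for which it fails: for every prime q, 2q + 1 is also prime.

q = 7

Check each prime q in order until 2q + 1 is not prime.
q = 2: 2q + 1 = 5, prime.
q = 3: 2q + 1 = 7, prime.
q = 5: 2q + 1 = 11, prime.
q = 7: 2q + 1 = 15 = 3 × 5, not prime.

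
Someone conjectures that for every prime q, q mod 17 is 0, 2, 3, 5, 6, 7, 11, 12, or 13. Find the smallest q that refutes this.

q = 31

Check each prime q in order until the claim fails.
For q = 2, 3, 5, 7, 11, 13, 17, 19, 23, 29 the conclusion holds.
q = 31: 31 mod 17 = 14 — not in {0, 2, 3, 5, 6, 7, 11, 12, 13}.
Thus q = 31 disproves the claim, and no smaller q works.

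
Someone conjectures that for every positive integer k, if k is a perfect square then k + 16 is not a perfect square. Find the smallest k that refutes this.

k = 1: 1 + 16 = 17, not a perfect square.
k = 4: 4 + 16 = 20, not a perfect square.
k = 9: 9 = 3² and 9 + 16 = 25 = 5².
Thus k = 9 disproves the claim, and no smaller k works.

k = 9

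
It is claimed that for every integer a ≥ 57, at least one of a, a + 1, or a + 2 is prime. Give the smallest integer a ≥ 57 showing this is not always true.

a = 62

Check each integer a ≥ 57 in order until a, a + 1, a + 2 are all composite.
The first 5 eligible values, up to a = 61, all satisfy the conclusion.
a = 62: 62 = 2 × 31; 63 = 3 × 21; 64 = 2 × 32 — all composite.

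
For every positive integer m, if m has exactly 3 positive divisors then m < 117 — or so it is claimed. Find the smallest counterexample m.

The first 4 eligible values, up to m = 49, all satisfy the conclusion.
m = 121: τ(121) = 3; 121 ≥ 117.

m = 121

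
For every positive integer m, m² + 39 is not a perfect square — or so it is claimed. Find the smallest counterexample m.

m = 5

A counterexample is any positive integer m such that m² + 39 is a perfect square; we check each in order.
For m = 1, 2, 3, 4 the conclusion holds.
m = 5: 5² + 39 = 64 = 8², a perfect square.
So m = 5 is the smallest counterexample.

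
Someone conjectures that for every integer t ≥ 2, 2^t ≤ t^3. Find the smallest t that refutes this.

A counterexample is any integer t ≥ 2 such that 2^t > t^3; we check each in order.
For t = 2, 3, 4, 5, 6, 7, 8, 9 the conclusion holds.
t = 10: 2^t = 1024 and t^3 = 1000, so 1024 > 1000.

t = 10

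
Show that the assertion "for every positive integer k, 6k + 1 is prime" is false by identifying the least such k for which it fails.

For k = 1, 2, 3 the conclusion holds.
k = 4: 6k + 1 = 25 = 5 × 5, composite.

k = 4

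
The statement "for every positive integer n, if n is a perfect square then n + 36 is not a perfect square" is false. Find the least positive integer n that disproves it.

The first 7 eligible values, up to n = 49, all satisfy the conclusion.
n = 64: 64 = 8² and 64 + 36 = 100 = 10².

n = 64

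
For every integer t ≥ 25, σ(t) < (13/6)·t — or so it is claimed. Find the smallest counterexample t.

t = 30

A counterexample is any integer t ≥ 25 such that the claim fails; we check each in order.
t = 25: σ(25) = 31; 31 < 325/6.
t = 26: σ(26) = 42; 42 < 169/3.
t = 27: σ(27) = 40; 40 < 117/2.
t = 28: σ(28) = 56; 56 < 182/3.
t = 29: σ(29) = 30; 30 < 377/6.
t = 30: σ(30) = 72; 72 ≥ 65.
Hence t = 30 is a counterexample.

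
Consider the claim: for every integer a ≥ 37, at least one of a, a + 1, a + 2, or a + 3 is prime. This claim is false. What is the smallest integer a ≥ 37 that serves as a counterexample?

a = 48

We need the least integer a ≥ 37 for which a, a + 1, a + 2, a + 3 are all composite.
For a = 37, 38, 39, 40, …, 45, 46, 47 the conclusion holds.
a = 48: 48 = 2 × 24; 49 = 7 × 7; 50 = 2 × 25; 51 = 3 × 17 — all composite.
Thus a = 48 disproves the claim, and no smaller a works.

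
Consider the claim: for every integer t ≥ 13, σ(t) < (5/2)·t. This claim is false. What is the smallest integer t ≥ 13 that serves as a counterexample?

t = 24

A counterexample is any integer t ≥ 13 such that the claim fails; we check each in order.
For t = 13, 14, 15, 16, …, 21, 22, 23 the conclusion holds.
t = 24: σ(24) = 60; 60 ≥ 60.
So t = 24 is the smallest counterexample.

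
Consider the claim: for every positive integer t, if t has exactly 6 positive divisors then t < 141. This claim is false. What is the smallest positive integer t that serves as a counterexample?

t = 147

A counterexample is any positive integer t such that t has exactly 6 positive divisors but the claim fails; we check each in order.
The first 19 eligible values, up to t = 124, all satisfy the conclusion.
t = 147: τ(147) = 6; 147 ≥ 141.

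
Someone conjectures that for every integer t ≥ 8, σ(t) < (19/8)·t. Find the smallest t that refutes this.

t = 24

We need the least integer t ≥ 8 for which the claim fails.
The first 16 eligible values, up to t = 23, all satisfy the conclusion.
t = 24: σ(24) = 60; 60 ≥ 57.
So t = 24 is the smallest counterexample.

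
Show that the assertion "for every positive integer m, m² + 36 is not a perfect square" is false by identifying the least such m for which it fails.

A counterexample is any positive integer m such that m² + 36 is a perfect square; we check each in order.
m = 1: 1² + 36 = 37, not a perfect square.
m = 2: 2² + 36 = 40, not a perfect square.
m = 3: 3² + 36 = 45, not a perfect square.
m = 4: 4² + 36 = 52, not a perfect square.
m = 5: 5² + 36 = 61, not a perfect square.
m = 6: 6² + 36 = 72, not a perfect square.
m = 7: 7² + 36 = 85, not a perfect square.
m = 8: 8² + 36 = 100 = 10², a perfect square.
Hence m = 8 is a counterexample.

m = 8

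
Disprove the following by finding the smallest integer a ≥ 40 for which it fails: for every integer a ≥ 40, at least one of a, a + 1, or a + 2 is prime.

For a = 40, 41, 42, 43 the conclusion holds.
a = 44: 44 = 2 × 22; 45 = 3 × 15; 46 = 2 × 23 — all composite.
Hence a = 44 is a counterexample.

a = 44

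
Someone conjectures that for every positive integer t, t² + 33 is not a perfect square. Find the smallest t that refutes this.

t = 4

Check each positive integer t in order until t² + 33 is a perfect square.
t = 1: 1² + 33 = 34, not a perfect square.
t = 2: 2² + 33 = 37, not a perfect square.
t = 3: 3² + 33 = 42, not a perfect square.
t = 4: 4² + 33 = 49 = 7², a perfect square.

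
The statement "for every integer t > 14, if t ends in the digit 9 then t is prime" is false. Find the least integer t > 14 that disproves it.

t = 39

A counterexample is any integer t > 14 such that t ends in the digit 9 but t is not prime; we check each in order.
For t = 19, 29 the conclusion holds.
t = 39: 39 ends in 9; 39 = 3 × 13, composite.
Thus t = 39 disproves the claim, and no smaller t works.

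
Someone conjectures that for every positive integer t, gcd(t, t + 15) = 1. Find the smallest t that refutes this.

For t = 1, 2 the conclusion holds.
t = 3: gcd(3, 18) = 3.
Hence t = 3 is a counterexample.

t = 3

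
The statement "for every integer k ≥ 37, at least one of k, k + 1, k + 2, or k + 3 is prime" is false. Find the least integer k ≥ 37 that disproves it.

We need the least integer k ≥ 37 for which k, k + 1, k + 2, k + 3 are all composite.
For k = 37, 38, 39, 40, …, 45, 46, 47 the conclusion holds.
k = 48: 48 = 2 × 24; 49 = 7 × 7; 50 = 2 × 25; 51 = 3 × 17 — all composite.
So k = 48 is the smallest counterexample.

k = 48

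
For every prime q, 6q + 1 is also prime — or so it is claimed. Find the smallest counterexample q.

q = 19

We need the least prime q for which 6q + 1 is not prime.
q = 2: 6q + 1 = 13, prime.
q = 3: 6q + 1 = 19, prime.
q = 5: 6q + 1 = 31, prime.
q = 7: 6q + 1 = 43, prime.
q = 11: 6q + 1 = 67, prime.
q = 13: 6q + 1 = 79, prime.
q = 17: 6q + 1 = 103, prime.
q = 19: 6q + 1 = 115 = 5 × 23, not prime.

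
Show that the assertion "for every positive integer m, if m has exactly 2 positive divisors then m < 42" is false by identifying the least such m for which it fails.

m = 43

The first 13 eligible values, up to m = 41, all satisfy the conclusion.
m = 43: τ(43) = 2; 43 ≥ 42.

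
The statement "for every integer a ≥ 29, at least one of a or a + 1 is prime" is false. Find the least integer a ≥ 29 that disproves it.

Check each integer a ≥ 29 in order until a, a + 1 are both composite.
For a = 29, 30, 31 the conclusion holds.
a = 32: 32 = 2 × 16; 33 = 3 × 11 — both composite.
So a = 32 is the smallest counterexample.

a = 32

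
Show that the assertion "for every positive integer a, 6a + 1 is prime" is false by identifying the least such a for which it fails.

a = 4

A counterexample is any positive integer a such that 6a + 1 is not prime; we check each in order.
a = 1: 6a + 1 = 7, prime.
a = 2: 6a + 1 = 13, prime.
a = 3: 6a + 1 = 19, prime.
a = 4: 6a + 1 = 25 = 5 × 5, composite.
So a = 4 is the smallest counterexample.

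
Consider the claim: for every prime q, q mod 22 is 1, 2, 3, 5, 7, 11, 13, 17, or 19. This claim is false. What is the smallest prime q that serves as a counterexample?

q = 31

For q = 2, 3, 5, 7, 11, 13, 17, 19, 23, 29 the conclusion holds.
q = 31: 31 mod 22 = 9 — not in {1, 2, 3, 5, 7, 11, 13, 17, 19}.
So q = 31 is the smallest counterexample.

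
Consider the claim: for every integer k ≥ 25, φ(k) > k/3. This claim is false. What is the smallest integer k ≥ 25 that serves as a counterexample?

We need the least integer k ≥ 25 for which the claim fails.
The first 5 eligible values, up to k = 29, all satisfy the conclusion.
k = 30: φ(30) = 8 and 30/3 = 10, so φ(30) ≤ 30/3.

k = 30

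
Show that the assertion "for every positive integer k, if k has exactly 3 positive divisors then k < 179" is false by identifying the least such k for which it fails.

We need the least positive integer k for which k has exactly 3 positive divisors but the claim fails.
k = 4: τ(4) = 3; 4 < 179.
k = 9: τ(9) = 3; 9 < 179.
k = 25: τ(25) = 3; 25 < 179.
k = 49: τ(49) = 3; 49 < 179.
k = 121: τ(121) = 3; 121 < 179.
k = 169: τ(169) = 3; 169 < 179.
k = 289: τ(289) = 3; 289 ≥ 179.
Hence k = 289 is a counterexample.

k = 289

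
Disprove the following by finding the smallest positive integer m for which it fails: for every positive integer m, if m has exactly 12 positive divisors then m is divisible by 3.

The first 8 eligible values, up to m = 132, all satisfy the conclusion.
m = 140: τ(140) = 12; 140 mod 3 = 2.
So m = 140 is the smallest counterexample.

m = 140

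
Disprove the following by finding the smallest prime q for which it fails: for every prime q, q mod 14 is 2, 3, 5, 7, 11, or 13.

We need the least prime q for which the claim fails.
For q = 2, 3, 5, 7, 11, 13, 17, 19 the conclusion holds.
q = 23: 23 mod 14 = 9 — not in {2, 3, 5, 7, 11, 13}.

q = 23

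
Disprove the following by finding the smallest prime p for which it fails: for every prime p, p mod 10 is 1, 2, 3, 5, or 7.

A counterexample is any prime p such that the claim fails; we check each in order.
p = 2: 2 mod 10 = 2.
p = 3: 3 mod 10 = 3.
p = 5: 5 mod 10 = 5.
p = 7: 7 mod 10 = 7.
p = 11: 11 mod 10 = 1.
p = 13: 13 mod 10 = 3.
p = 17: 17 mod 10 = 7.
p = 19: 19 mod 10 = 9 — not in {1, 2, 3, 5, 7}.

p = 19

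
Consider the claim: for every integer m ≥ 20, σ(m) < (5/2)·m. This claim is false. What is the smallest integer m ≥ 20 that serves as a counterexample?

m = 24

Check each integer m ≥ 20 in order until the claim fails.
The first 4 eligible values, up to m = 23, all satisfy the conclusion.
m = 24: σ(24) = 60; 60 ≥ 60.
So m = 24 is the smallest counterexample.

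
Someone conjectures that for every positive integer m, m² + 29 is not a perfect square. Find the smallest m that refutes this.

m = 14

A counterexample is any positive integer m such that m² + 29 is a perfect square; we check each in order.
The first 13 eligible values, up to m = 13, all satisfy the conclusion.
m = 14: 14² + 29 = 225 = 15², a perfect square.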